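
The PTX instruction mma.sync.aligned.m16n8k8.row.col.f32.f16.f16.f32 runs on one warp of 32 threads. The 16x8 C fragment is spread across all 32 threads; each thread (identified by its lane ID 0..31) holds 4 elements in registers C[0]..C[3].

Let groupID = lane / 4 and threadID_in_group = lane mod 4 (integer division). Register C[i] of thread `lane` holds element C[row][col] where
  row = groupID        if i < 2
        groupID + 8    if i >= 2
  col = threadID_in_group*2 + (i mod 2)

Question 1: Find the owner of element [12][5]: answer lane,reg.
r=12->g=4,rb=1  c=5->t=2,b0=1
L=4*4+2=18  i=1*2+1=3

18,3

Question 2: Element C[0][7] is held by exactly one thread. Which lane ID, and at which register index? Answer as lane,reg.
r:0=>grp=0,rB=0  c:7=>tig=3,lo=1
L=0*4+3=3  i=0*2+1=1

3,1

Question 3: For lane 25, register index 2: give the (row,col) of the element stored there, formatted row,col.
lane 25: g=6 (25/4), t=1 (25%4)
i=2: r=6+8=14, c=1*2+0=2

14,2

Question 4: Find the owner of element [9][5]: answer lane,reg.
6,3

r:9=>grp=1,rB=1  c:5=>tig=2,lo=1
L=1*4+2=6  i=1*2+1=3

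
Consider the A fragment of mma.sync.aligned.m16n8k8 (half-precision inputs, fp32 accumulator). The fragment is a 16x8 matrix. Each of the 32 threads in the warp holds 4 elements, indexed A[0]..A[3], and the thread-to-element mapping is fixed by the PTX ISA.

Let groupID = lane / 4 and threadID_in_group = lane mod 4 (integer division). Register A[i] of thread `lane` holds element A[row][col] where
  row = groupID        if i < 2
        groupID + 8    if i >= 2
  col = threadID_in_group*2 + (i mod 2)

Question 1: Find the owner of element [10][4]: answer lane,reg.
10,2

r=10→G=2,rhi=1  c=4→T=2,p=0
L=2*4+2=10  i=1*2+0=2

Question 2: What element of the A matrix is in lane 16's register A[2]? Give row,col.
12,0

lane 16=>16/4=4, 16 mod 4=0
i=2  r:4+8=>12  c:2·0+0=>0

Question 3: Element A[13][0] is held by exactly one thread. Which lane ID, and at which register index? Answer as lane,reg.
20,2

r=13⇒gr=5,Rb=1  c=0⇒th=0,odd=0
L=5*4+0=20  i=1*2+0=2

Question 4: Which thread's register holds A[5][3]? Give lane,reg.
21,1

r=5⇒gr=5,Rb=0  c=3⇒th=1,odd=1
L=5*4+1=21  i=0*2+1=1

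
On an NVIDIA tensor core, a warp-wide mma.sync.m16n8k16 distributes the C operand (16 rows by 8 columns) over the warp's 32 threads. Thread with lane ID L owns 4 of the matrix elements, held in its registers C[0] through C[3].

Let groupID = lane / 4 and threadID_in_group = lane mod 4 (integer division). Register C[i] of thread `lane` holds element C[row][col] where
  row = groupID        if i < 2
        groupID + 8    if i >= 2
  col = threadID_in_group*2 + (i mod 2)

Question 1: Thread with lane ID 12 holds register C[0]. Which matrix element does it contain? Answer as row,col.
3,0

12: gr=3,th=0
[0] (3+0,0*2+0) = (3,0)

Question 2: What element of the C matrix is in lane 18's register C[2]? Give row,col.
12,4

18: gr=4,th=2
[2] (4+8,2*2+0) = (12,4)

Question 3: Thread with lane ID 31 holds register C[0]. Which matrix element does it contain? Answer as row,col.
7,6

lane 31->31/4=7, 31 mod 4=3
i=0  r:7+0->7  c:2·3+0->6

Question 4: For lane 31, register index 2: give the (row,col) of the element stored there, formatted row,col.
lane 31: G=7 (31/4), T=3 (31%4)
i=2: r=7+8=15, c=3*2+0=6

15,6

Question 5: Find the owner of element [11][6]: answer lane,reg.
r=11⇒gr=3,Rb=1  c=6⇒th=3,odd=0
L=3*4+3=15  i=1*2+0=2

15,2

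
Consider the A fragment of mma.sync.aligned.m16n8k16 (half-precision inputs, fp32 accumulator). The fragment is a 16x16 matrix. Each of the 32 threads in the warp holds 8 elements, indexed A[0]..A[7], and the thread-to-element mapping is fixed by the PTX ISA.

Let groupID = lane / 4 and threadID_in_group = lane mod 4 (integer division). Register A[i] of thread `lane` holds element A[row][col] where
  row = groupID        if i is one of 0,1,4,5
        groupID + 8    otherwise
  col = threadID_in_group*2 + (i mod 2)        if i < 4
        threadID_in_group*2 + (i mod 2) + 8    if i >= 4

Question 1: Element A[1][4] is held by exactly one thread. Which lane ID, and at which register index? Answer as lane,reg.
6,0

r: 1->gid=1,r8=0  c: 4->c8=0,tid=2,i&1=0
L=1*4+2=6  i=0*4+0*2+0=0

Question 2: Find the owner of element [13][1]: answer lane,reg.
20,3

r=13⇒gr=5,Rb=1  c=1⇒Cb=0,th=0,odd=1
L=5*4+0=20  i=0*4+1*2+1=3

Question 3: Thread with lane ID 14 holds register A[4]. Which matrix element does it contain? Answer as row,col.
lane 14: g=3 (14/4), t=2 (14%4)
i=4: r=3+0=3, c=2*2+0+8=12

3,12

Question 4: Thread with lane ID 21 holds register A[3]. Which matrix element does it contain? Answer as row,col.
13,3

lane 21: gr=5 (21/4), th=1 (21%4)
i=3: r=5+8=13, c=1*2+1+0=3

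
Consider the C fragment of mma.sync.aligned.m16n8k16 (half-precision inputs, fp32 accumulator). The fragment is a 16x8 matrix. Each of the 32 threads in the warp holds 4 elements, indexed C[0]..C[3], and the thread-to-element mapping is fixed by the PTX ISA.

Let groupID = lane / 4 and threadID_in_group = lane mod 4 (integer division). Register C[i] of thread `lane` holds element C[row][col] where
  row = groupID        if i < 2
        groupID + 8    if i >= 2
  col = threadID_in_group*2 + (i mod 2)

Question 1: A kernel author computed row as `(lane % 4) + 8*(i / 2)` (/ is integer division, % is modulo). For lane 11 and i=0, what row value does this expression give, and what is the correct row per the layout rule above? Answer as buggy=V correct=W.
`(lane % 4) + 8*(i / 2)`[11,0]->3
lane 11: g=2 (11/4), t=3 (11%4)
i=0: r=2+0=2, c=3*2+0=6
row: 3 vs 2

buggy=3 correct=2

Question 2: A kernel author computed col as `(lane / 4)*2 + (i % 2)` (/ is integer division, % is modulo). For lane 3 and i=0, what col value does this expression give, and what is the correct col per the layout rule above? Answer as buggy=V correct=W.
buggy=0 correct=6

`(lane / 4)*2 + (i % 2)`[3,0]⇒0
3: gr=0,th=3
[0] (0+0,3*2+0) = (0,6)
col: 0 vs 6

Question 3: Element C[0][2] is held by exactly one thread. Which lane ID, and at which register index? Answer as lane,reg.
1,0

r=0⇒gr=0,Rb=0  c=2⇒th=1,odd=0
L=0*4+1=1  i=0*2+0=0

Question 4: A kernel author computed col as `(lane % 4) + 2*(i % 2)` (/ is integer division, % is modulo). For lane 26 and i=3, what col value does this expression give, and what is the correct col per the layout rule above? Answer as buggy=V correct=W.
`(lane % 4) + 2*(i % 2)`[26,3]->4
L=26->g=26>>2=6, t=26&3=2
[3]->row 6+8=14  col 2·2+1=5
col: 4 vs 5

buggy=4 correct=5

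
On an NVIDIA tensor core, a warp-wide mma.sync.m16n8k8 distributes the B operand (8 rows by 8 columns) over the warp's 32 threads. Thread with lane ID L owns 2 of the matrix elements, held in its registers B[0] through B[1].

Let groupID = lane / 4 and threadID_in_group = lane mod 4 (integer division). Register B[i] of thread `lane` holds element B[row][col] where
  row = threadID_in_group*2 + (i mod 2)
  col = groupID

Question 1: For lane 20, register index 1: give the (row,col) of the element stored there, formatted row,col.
1,5

lane 20⇒20/4=5, 20 mod 4=0
i=1  r:2·0+1⇒1  c:5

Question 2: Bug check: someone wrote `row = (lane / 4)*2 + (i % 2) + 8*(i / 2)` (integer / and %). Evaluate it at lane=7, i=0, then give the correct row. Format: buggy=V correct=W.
buggy=2 correct=6

`(lane / 4)*2 + (i % 2) + 8*(i / 2)`[7,0]->2
7: gid=1,tid=3
[0] (3*2+0,1) = (6,1)
row: 2 vs 6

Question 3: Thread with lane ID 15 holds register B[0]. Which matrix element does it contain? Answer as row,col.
15: g=3,t=3
[0] (3*2+0,3) = (6,3)

6,3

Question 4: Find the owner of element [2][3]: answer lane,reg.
13,0

c=3⇒gr=3  r=2⇒th=1,odd=0
L=3*4+1=13  i=0=0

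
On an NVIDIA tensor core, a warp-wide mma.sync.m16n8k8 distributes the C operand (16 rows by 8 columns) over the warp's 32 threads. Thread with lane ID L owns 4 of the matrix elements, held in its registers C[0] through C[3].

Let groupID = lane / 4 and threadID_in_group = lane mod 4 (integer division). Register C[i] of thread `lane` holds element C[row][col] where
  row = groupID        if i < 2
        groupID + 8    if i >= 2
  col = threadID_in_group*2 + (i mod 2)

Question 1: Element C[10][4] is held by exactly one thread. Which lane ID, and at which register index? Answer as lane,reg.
10,2

r=10->g=2,rb=1  c=4->t=2,b0=0
L=2*4+2=10  i=1*2+0=2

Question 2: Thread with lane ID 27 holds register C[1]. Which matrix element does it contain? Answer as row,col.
27: gr=6,th=3
[1] (6+0,3*2+1) = (6,7)

6,7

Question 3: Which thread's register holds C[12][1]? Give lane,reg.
16,3

r: 12->gid=4,r8=1  c: 1->tid=0,i&1=1
L=4*4+0=16  i=1*2+1=3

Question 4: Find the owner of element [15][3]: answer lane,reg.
29,3

r=15->g=7,rb=1  c=3->t=1,b0=1
L=7*4+1=29  i=1*2+1=3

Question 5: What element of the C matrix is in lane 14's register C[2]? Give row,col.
11,4

lane 14: grp=3 (14/4), tig=2 (14%4)
i=2: r=3+8=11, c=2*2+0=4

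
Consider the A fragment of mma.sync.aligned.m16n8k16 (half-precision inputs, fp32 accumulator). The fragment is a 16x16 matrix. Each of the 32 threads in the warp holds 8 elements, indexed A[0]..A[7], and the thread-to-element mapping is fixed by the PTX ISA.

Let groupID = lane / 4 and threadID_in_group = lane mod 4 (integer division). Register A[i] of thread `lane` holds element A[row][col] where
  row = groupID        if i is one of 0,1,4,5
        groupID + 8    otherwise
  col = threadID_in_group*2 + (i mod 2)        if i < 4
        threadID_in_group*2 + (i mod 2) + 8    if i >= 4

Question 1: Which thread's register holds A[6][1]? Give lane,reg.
r:6=>grp=6,rB=0  c:1=>cB=0,tig=0,lo=1
L=6*4+0=24  i=0*4+0*2+1=1

24,1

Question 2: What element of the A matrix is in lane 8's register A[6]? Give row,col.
10,8

L=8=>grp=8>>2=2, tig=8&3=0
[6]=>row 2+8=10  col 0·2+0+8=8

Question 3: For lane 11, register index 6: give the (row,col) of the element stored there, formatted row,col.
lane 11⇒11/4=2, 11 mod 4=3
i=6  r:2+8⇒10  c:2·3+0+8⇒14

10,14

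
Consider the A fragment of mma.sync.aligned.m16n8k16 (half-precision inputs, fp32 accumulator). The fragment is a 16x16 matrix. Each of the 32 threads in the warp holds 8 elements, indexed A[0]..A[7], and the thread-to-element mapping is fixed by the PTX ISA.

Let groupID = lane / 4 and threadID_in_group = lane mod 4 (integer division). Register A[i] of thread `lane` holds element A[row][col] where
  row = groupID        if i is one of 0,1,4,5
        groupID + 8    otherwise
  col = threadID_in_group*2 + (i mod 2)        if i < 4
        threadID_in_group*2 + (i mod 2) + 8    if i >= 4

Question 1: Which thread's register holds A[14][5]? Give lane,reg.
26,3

r:14=>grp=6,rB=1  c:5=>cB=0,tig=2,lo=1
L=6*4+2=26  i=0*4+1*2+1=3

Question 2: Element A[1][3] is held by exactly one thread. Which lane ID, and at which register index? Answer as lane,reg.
r=1→G=1,rhi=0  c=3→chi=0,T=1,p=1
L=1*4+1=5  i=0*4+0*2+1=1

5,1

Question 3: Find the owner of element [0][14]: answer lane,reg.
3,4

r=0->g=0,rb=0  c=14->cb=1,t=3,b0=0
L=0*4+3=3  i=1*4+0*2+0=4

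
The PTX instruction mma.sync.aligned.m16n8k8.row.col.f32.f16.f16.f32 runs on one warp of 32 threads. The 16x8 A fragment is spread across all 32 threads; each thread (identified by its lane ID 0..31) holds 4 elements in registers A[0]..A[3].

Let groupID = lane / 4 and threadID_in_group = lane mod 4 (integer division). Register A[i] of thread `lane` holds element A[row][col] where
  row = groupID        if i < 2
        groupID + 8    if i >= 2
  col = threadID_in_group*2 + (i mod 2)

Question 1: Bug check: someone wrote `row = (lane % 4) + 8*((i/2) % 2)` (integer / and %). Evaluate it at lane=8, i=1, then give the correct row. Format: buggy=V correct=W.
buggy=0 correct=2

`(lane % 4) + 8*((i/2) % 2)`[8,1]->0
lane 8->8/4=2, 8 mod 4=0
i=1  r:2+0->2  c:2·0+1->1
row: 0 vs 2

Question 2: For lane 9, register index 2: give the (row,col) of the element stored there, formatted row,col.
10,2

9: g=2,t=1
[2] (2+8,1*2+0) = (10,2)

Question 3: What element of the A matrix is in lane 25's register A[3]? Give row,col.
lane 25: gr=6 (25/4), th=1 (25%4)
i=3: r=6+8=14, c=1*2+1=3

14,3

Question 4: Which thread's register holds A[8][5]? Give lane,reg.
2,3

r=8→G=0,rhi=1  c=5→T=2,p=1
L=0*4+2=2  i=1*2+1=3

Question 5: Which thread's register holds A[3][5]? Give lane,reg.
14,1

r=3⇒gr=3,Rb=0  c=5⇒th=2,odd=1
L=3*4+2=14  i=0*2+1=1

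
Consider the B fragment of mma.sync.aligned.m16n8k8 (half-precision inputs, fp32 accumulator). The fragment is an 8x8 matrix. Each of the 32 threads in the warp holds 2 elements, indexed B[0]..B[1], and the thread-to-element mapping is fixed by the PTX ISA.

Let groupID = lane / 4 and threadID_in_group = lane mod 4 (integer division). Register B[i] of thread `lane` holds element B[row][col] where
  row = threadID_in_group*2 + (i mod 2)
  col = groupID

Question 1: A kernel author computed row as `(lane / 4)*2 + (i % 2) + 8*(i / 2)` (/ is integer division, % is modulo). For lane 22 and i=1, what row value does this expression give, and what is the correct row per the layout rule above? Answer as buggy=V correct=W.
buggy=11 correct=5

`(lane / 4)*2 + (i % 2) + 8*(i / 2)`[22,1]->11
22: g=5,t=2
[1] (2*2+1,5) = (5,5)
row: 11 vs 5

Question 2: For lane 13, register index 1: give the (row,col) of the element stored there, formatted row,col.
L=13->g=13>>2=3, t=13&3=1
[1]->row 1·2+1=3  col g=3

3,3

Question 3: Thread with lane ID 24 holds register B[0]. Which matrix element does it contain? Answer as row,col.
0,6

24: gr=6,th=0
[0] (0*2+0,6) = (0,6)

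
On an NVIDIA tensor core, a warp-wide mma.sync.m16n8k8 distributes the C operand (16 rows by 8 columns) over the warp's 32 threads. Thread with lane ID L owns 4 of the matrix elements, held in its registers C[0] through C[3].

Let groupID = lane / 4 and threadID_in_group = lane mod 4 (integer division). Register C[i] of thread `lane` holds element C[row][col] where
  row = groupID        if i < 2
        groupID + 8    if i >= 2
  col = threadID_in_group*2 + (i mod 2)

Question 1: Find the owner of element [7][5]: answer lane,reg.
r:7=>grp=7,rB=0  c:5=>tig=2,lo=1
L=7*4+2=30  i=0*2+1=1

30,1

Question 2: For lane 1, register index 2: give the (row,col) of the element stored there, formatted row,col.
8,2

lane 1: g=0 (1/4), t=1 (1%4)
i=2: r=0+8=8, c=1*2+0=2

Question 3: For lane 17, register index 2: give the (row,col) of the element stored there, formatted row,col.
12,2

L=17⇒gr=17>>2=4, th=17&3=1
[2]⇒row 4+8=12  col 1·2+0=2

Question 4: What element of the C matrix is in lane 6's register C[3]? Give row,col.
lane 6: gid=1 (6/4), tid=2 (6%4)
i=3: r=1+8=9, c=2*2+1=5

9,5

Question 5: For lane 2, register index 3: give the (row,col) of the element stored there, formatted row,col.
lane 2: gid=0 (2/4), tid=2 (2%4)
i=3: r=0+8=8, c=2*2+1=5

8,5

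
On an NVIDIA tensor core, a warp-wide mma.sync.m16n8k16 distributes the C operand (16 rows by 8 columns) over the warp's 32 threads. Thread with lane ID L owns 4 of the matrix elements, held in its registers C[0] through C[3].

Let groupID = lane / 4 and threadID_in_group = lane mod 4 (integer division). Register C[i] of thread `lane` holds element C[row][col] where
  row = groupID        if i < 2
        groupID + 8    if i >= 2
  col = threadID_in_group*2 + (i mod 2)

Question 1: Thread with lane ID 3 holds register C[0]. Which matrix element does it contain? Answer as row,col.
lane 3→3/4=0, 3 mod 4=3
i=0  r:0+0→0  c:2·3+0→6

0,6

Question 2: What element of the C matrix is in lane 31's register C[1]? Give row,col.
L=31->gid=31>>2=7, tid=31&3=3
[1]->row 7+0=7  col 3·2+1=7

7,7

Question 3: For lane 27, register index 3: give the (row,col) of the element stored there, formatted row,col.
14,7

lane 27: gr=6 (27/4), th=3 (27%4)
i=3: r=6+8=14, c=3*2+1=7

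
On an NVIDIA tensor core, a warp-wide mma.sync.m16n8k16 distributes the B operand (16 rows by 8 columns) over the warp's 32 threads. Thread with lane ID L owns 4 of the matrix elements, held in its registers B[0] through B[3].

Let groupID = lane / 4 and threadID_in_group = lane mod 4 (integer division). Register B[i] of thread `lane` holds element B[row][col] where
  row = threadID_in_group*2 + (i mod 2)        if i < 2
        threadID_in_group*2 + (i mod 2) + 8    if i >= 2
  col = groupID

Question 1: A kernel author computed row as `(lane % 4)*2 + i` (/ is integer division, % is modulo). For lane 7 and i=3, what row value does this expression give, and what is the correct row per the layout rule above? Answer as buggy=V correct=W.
`(lane % 4)*2 + i`[7,3]⇒9
L=7⇒gr=7>>2=1, th=7&3=3
[3]⇒row 3·2+1+8=15  col gr=1
row: 9 vs 15

buggy=9 correct=15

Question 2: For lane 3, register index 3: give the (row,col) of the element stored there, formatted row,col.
L=3⇒gr=3>>2=0, th=3&3=3
[3]⇒row 3·2+1+8=15  col gr=0

15,0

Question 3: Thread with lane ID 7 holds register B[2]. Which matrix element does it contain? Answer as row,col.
14,1

L=7=>grp=7>>2=1, tig=7&3=3
[2]=>row 3·2+0+8=14  col grp=1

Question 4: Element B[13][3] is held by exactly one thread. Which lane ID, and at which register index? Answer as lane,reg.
14,3

c=3⇒gr=3  r=13⇒Rb=1,th=2,odd=1
L=3*4+2=14  i=1*2+1=3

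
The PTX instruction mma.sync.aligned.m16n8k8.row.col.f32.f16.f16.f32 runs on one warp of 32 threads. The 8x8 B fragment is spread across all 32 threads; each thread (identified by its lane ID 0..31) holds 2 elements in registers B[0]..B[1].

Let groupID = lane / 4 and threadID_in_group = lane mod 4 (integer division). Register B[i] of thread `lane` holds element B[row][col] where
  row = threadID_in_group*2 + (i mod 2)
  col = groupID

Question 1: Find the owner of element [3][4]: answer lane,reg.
c=4->g=4  r=3->t=1,b0=1
L=4*4+1=17  i=1=1

17,1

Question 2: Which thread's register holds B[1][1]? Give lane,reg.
4,1

c:1=>grp=1  r:1=>tig=0,lo=1
L=1*4+0=4  i=1=1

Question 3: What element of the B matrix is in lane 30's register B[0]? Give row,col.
4,7

30: gid=7,tid=2
[0] (2*2+0,7) = (4,7)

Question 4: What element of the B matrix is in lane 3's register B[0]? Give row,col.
3: g=0,t=3
[0] (3*2+0,0) = (6,0)

6,0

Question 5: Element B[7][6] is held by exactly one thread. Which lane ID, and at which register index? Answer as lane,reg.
27,1

c:6=>grp=6  r:7=>tig=3,lo=1
L=6*4+3=27  i=1=1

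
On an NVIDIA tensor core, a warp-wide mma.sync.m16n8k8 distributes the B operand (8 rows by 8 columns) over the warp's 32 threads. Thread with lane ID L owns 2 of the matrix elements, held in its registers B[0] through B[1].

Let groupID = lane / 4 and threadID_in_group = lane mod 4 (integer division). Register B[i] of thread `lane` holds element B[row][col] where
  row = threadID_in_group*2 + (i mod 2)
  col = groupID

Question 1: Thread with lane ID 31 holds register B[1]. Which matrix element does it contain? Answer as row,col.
lane 31: G=7 (31/4), T=3 (31%4)
i=1: r=3*2+1=7, c=G=7

7,7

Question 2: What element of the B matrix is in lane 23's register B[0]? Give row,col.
6,5

L=23⇒gr=23>>2=5, th=23&3=3
[0]⇒row 3·2+0=6  col gr=5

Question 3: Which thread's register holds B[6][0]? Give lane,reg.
3,0

c=0->g=0  r=6->t=3,b0=0
L=0*4+3=3  i=0=0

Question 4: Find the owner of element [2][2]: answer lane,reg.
9,0

c=2⇒gr=2  r=2⇒th=1,odd=0
L=2*4+1=9  i=0=0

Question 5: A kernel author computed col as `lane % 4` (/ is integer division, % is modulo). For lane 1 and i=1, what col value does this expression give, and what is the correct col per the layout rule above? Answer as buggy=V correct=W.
buggy=1 correct=0

`lane % 4`[1,1]=>1
1: grp=0,tig=1
[1] (1*2+1,0) = (3,0)
col: 1 vs 0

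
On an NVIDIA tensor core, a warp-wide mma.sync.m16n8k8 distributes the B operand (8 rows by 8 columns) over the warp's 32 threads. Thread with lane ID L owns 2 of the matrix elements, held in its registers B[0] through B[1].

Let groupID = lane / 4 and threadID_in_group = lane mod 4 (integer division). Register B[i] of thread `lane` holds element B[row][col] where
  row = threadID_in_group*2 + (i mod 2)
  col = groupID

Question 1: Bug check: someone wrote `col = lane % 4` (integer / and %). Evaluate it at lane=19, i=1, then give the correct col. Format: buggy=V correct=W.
`lane % 4`[19,1]→3
19: G=4,T=3
[1] (3*2+1,4) = (7,4)
col: 3 vs 4

buggy=3 correct=4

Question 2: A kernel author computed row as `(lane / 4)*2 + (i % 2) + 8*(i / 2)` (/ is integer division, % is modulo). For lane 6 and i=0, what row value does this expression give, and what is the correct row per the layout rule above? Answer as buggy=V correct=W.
`(lane / 4)*2 + (i % 2) + 8*(i / 2)`[6,0]->2
6: g=1,t=2
[0] (2*2+0,1) = (4,1)
row: 2 vs 4

buggy=2 correct=4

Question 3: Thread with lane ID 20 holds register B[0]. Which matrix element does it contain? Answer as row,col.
0,5

L=20⇒gr=20>>2=5, th=20&3=0
[0]⇒row 0·2+0=0  col gr=5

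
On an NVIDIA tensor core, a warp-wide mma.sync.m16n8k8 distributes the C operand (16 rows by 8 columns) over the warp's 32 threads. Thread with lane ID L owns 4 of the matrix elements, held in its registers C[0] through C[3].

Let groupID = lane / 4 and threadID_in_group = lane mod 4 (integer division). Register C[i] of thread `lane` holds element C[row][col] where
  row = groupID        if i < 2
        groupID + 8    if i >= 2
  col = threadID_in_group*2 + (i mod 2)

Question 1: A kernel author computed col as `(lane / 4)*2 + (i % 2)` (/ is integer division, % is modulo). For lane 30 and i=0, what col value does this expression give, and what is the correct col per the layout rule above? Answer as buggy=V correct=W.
buggy=14 correct=4

`(lane / 4)*2 + (i % 2)`[30,0]=>14
lane 30=>30/4=7, 30 mod 4=2
i=0  r:7+0=>7  c:2·2+0=>4
col: 14 vs 4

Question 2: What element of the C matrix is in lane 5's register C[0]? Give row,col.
L=5->g=5>>2=1, t=5&3=1
[0]->row 1+0=1  col 1·2+0=2

1,2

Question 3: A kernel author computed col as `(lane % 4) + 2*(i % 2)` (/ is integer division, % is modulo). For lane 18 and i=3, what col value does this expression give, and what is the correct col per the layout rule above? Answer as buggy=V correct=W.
`(lane % 4) + 2*(i % 2)`[18,3]⇒4
lane 18⇒18/4=4, 18 mod 4=2
i=3  r:4+8⇒12  c:2·2+1⇒5
col: 4 vs 5

buggy=4 correct=5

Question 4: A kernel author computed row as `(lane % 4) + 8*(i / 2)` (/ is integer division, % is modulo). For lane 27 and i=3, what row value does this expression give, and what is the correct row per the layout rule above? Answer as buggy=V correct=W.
`(lane % 4) + 8*(i / 2)`[27,3]->11
lane 27: g=6 (27/4), t=3 (27%4)
i=3: r=6+8=14, c=3*2+1=7
row: 11 vs 14

buggy=11 correct=14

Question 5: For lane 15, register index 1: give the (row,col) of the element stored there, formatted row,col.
L=15->g=15>>2=3, t=15&3=3
[1]->row 3+0=3  col 3·2+1=7

3,7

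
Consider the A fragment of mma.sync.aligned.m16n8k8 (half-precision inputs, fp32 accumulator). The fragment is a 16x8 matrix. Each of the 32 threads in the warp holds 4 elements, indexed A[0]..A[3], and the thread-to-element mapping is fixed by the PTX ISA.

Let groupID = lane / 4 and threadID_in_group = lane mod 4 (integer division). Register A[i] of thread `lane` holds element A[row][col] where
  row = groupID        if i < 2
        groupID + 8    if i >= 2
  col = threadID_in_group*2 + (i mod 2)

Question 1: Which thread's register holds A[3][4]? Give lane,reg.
r: 3->gid=3,r8=0  c: 4->tid=2,i&1=0
L=3*4+2=14  i=0*2+0=0

14,0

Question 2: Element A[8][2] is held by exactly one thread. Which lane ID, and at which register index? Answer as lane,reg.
r:8=>grp=0,rB=1  c:2=>tig=1,lo=0
L=0*4+1=1  i=1*2+0=2

1,2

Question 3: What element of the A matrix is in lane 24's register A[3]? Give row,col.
14,1

L=24→G=24>>2=6, T=24&3=0
[3]→row 6+8=14  col 0·2+1=1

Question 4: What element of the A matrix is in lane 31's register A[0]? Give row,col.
7,6

lane 31->31/4=7, 31 mod 4=3
i=0  r:7+0->7  c:2·3+0->6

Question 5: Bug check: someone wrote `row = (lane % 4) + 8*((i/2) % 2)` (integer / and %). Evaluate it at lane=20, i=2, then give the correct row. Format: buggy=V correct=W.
`(lane % 4) + 8*((i/2) % 2)`[20,2]->8
lane 20->20/4=5, 20 mod 4=0
i=2  r:5+8->13  c:2·0+0->0
row: 8 vs 13

buggy=8 correct=13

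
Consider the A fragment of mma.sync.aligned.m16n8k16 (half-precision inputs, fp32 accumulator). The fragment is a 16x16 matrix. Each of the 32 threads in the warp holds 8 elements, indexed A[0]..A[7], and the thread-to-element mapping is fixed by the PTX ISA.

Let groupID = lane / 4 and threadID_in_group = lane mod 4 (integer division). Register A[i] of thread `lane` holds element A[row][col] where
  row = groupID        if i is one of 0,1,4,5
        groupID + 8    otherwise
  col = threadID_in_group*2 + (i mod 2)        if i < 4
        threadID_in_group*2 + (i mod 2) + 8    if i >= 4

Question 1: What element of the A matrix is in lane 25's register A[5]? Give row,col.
6,11

L=25⇒gr=25>>2=6, th=25&3=1
[5]⇒row 6+0=6  col 1·2+1+8=11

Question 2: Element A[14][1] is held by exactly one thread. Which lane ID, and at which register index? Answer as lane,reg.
r=14⇒gr=6,Rb=1  c=1⇒Cb=0,th=0,odd=1
L=6*4+0=24  i=0*4+1*2+1=3

24,3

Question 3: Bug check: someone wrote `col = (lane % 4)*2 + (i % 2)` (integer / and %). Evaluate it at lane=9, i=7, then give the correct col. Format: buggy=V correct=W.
`(lane % 4)*2 + (i % 2)`[9,7]⇒3
L=9⇒gr=9>>2=2, th=9&3=1
[7]⇒row 2+8=10  col 1·2+1+8=11
col: 3 vs 11

buggy=3 correct=11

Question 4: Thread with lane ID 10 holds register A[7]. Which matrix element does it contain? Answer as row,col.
L=10→G=10>>2=2, T=10&3=2
[7]→row 2+8=10  col 2·2+1+8=13

10,13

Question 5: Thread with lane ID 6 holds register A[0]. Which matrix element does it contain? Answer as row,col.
lane 6: g=1 (6/4), t=2 (6%4)
i=0: r=1+0=1, c=2*2+0+0=4

1,4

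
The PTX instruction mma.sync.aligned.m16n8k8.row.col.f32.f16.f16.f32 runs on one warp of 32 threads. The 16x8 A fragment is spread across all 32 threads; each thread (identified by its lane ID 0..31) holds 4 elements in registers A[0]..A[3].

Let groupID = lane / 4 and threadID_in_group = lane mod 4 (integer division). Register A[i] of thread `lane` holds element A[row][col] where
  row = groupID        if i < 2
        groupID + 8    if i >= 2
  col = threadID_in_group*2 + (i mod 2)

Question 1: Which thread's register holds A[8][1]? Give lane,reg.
0,3

r: 8->gid=0,r8=1  c: 1->tid=0,i&1=1
L=0*4+0=0  i=1*2+1=3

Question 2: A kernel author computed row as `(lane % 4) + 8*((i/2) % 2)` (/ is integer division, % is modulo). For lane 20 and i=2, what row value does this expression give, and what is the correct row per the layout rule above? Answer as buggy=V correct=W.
`(lane % 4) + 8*((i/2) % 2)`[20,2]->8
lane 20: g=5 (20/4), t=0 (20%4)
i=2: r=5+8=13, c=0*2+0=0
row: 8 vs 13

buggy=8 correct=13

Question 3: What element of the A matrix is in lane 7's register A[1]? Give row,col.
lane 7: grp=1 (7/4), tig=3 (7%4)
i=1: r=1+0=1, c=3*2+1=7

1,7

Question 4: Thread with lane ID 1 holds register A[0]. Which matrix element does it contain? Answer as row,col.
lane 1: G=0 (1/4), T=1 (1%4)
i=0: r=0+0=0, c=1*2+0=2

0,2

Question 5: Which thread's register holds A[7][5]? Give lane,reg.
r=7→G=7,rhi=0  c=5→T=2,p=1
L=7*4+2=30  i=0*2+1=1

30,1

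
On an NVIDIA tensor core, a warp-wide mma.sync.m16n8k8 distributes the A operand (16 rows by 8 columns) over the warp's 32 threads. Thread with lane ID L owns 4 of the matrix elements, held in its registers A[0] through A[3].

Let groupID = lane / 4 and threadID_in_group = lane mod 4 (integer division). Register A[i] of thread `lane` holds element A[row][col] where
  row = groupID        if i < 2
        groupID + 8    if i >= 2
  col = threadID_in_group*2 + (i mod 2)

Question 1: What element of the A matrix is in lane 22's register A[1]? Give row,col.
5,5

lane 22=>22/4=5, 22 mod 4=2
i=1  r:5+0=>5  c:2·2+1=>5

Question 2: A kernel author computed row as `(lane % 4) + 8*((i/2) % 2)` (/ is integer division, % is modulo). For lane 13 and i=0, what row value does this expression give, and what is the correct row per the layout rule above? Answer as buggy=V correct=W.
`(lane % 4) + 8*((i/2) % 2)`[13,0]→1
lane 13→13/4=3, 13 mod 4=1
i=0  r:3+0→3  c:2·1+0→2
row: 1 vs 3

buggy=1 correct=3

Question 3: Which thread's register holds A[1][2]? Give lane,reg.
r=1⇒gr=1,Rb=0  c=2⇒th=1,odd=0
L=1*4+1=5  i=0*2+0=0

5,0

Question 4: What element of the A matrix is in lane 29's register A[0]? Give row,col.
7,2

L=29⇒gr=29>>2=7, th=29&3=1
[0]⇒row 7+0=7  col 1·2+0=2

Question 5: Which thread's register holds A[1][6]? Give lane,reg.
7,0

r:1=>grp=1,rB=0  c:6=>tig=3,lo=0
L=1*4+3=7  i=0*2+0=0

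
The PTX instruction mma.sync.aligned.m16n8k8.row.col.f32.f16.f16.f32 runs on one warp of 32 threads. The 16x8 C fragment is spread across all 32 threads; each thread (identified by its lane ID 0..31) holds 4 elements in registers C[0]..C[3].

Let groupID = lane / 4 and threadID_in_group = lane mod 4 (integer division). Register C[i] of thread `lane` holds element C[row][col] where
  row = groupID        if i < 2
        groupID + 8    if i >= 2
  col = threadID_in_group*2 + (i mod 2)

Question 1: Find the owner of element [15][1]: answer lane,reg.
r=15→G=7,rhi=1  c=1→T=0,p=1
L=7*4+0=28  i=1*2+1=3

28,3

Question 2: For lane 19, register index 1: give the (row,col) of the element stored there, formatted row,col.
4,7

L=19->g=19>>2=4, t=19&3=3
[1]->row 4+0=4  col 3·2+1=7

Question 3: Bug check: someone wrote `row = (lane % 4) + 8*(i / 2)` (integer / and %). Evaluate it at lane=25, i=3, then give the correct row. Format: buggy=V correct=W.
`(lane % 4) + 8*(i / 2)`[25,3]->9
lane 25: g=6 (25/4), t=1 (25%4)
i=3: r=6+8=14, c=1*2+1=3
row: 9 vs 14

buggy=9 correct=14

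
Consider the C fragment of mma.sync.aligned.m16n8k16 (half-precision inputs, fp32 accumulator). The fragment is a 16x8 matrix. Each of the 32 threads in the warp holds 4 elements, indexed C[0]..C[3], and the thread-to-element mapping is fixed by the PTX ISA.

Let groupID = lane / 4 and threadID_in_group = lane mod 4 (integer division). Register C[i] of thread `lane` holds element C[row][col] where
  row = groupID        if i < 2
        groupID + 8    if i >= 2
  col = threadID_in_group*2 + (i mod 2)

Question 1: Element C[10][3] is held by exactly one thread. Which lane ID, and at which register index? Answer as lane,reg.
r: 10->gid=2,r8=1  c: 3->tid=1,i&1=1
L=2*4+1=9  i=1*2+1=3

9,3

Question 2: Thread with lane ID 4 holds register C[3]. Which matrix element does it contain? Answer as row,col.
9,1

lane 4=>4/4=1, 4 mod 4=0
i=3  r:1+8=>9  c:2·0+1=>1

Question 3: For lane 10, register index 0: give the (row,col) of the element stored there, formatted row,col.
lane 10->10/4=2, 10 mod 4=2
i=0  r:2+0->2  c:2·2+0->4

2,4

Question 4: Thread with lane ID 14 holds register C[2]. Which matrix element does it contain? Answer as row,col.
14: gr=3,th=2
[2] (3+8,2*2+0) = (11,4)

11,4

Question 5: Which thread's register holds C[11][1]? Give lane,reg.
r=11→G=3,rhi=1  c=1→T=0,p=1
L=3*4+0=12  i=1*2+1=3

12,3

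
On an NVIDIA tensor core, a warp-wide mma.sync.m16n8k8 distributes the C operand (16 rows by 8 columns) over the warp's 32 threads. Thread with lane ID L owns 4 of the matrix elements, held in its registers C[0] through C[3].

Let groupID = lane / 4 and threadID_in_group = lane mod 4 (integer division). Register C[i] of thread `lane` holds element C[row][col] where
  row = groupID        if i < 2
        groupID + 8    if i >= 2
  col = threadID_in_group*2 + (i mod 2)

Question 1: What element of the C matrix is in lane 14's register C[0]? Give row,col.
3,4

L=14→G=14>>2=3, T=14&3=2
[0]→row 3+0=3  col 2·2+0=4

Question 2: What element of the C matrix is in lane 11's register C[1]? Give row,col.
lane 11: g=2 (11/4), t=3 (11%4)
i=1: r=2+0=2, c=3*2+1=7

2,7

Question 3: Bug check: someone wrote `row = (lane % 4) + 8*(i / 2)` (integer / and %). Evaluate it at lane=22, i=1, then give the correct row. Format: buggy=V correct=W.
buggy=2 correct=5

`(lane % 4) + 8*(i / 2)`[22,1]->2
lane 22: g=5 (22/4), t=2 (22%4)
i=1: r=5+0=5, c=2*2+1=5
row: 2 vs 5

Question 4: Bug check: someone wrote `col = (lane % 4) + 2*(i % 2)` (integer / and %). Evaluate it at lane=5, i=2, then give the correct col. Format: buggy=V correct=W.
`(lane % 4) + 2*(i % 2)`[5,2]->1
5: gid=1,tid=1
[2] (1+8,1*2+0) = (9,2)
col: 1 vs 2

buggy=1 correct=2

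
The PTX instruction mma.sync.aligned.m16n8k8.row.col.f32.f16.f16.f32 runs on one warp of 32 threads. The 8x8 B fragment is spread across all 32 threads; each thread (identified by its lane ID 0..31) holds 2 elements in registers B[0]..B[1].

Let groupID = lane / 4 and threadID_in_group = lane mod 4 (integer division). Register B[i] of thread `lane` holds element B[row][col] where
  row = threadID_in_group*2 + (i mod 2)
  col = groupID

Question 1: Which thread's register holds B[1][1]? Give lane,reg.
c=1->g=1  r=1->t=0,b0=1
L=1*4+0=4  i=1=1

4,1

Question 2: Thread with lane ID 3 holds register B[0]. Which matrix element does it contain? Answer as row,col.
lane 3⇒3/4=0, 3 mod 4=3
i=0  r:2·3+0⇒6  c:0

6,0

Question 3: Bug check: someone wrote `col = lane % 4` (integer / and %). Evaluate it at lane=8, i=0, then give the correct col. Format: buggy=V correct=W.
buggy=0 correct=2

`lane % 4`[8,0]⇒0
lane 8⇒8/4=2, 8 mod 4=0
i=0  r:2·0+0⇒0  c:2
col: 0 vs 2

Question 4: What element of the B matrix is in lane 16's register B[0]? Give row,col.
0,4

lane 16: gr=4 (16/4), th=0 (16%4)
i=0: r=0*2+0=0, c=gr=4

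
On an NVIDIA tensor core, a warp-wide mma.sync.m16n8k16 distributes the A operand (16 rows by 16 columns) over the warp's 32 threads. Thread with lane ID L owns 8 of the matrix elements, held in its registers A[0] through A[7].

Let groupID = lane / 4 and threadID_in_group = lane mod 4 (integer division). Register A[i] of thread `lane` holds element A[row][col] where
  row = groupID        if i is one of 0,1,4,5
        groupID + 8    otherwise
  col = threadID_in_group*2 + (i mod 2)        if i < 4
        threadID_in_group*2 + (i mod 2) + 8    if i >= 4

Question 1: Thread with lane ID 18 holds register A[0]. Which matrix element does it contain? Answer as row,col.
lane 18→18/4=4, 18 mod 4=2
i=0  r:4+0→4  c:2·2+0+0→4

4,4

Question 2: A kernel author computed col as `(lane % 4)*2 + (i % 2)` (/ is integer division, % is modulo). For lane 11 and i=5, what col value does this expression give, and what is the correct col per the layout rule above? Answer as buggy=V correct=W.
`(lane % 4)*2 + (i % 2)`[11,5]→7
lane 11→11/4=2, 11 mod 4=3
i=5  r:2+0→2  c:2·3+1+8→15
col: 7 vs 15

buggy=7 correct=15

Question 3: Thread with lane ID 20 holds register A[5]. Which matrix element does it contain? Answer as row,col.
5,9

L=20→G=20>>2=5, T=20&3=0
[5]→row 5+0=5  col 0·2+1+8=9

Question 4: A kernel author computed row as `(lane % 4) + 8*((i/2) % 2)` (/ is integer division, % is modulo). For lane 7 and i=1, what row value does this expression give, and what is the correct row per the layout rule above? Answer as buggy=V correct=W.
`(lane % 4) + 8*((i/2) % 2)`[7,1]→3
L=7→G=7>>2=1, T=7&3=3
[1]→row 1+0=1  col 3·2+1+0=7
row: 3 vs 1

buggy=3 correct=1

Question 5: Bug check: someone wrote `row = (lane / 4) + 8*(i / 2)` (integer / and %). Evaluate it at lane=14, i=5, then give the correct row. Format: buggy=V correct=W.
`(lane / 4) + 8*(i / 2)`[14,5]→19
14: G=3,T=2
[5] (3+0,2*2+1+8) = (3,13)
row: 19 vs 3

buggy=19 correct=3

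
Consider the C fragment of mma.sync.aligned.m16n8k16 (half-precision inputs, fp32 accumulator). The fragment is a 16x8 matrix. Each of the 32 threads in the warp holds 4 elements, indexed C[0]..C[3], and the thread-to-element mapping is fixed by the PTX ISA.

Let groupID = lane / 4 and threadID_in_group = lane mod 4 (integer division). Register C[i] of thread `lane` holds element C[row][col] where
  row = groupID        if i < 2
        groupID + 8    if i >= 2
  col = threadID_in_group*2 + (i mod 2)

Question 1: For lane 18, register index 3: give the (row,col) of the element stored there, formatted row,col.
12,5

lane 18→18/4=4, 18 mod 4=2
i=3  r:4+8→12  c:2·2+1→5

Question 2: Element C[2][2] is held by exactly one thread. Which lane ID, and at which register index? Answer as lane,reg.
r: 2->gid=2,r8=0  c: 2->tid=1,i&1=0
L=2*4+1=9  i=0*2+0=0

9,0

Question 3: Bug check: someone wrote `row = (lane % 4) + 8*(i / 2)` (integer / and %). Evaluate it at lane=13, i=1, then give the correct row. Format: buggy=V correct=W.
`(lane % 4) + 8*(i / 2)`[13,1]->1
13: gid=3,tid=1
[1] (3+0,1*2+1) = (3,3)
row: 1 vs 3

buggy=1 correct=3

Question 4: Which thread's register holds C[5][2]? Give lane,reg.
r=5->g=5,rb=0  c=2->t=1,b0=0
L=5*4+1=21  i=0*2+0=0

21,0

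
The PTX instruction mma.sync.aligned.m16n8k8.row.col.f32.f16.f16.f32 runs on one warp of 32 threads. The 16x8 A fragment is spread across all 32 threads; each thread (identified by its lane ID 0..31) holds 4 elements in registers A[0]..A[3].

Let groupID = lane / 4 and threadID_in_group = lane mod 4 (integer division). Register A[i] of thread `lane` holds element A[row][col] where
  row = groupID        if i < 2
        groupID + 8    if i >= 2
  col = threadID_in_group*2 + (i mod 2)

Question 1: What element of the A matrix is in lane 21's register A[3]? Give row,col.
13,3

L=21→G=21>>2=5, T=21&3=1
[3]→row 5+8=13  col 1·2+1=3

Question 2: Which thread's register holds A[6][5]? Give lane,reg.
26,1

r=6→G=6,rhi=0  c=5→T=2,p=1
L=6*4+2=26  i=0*2+1=1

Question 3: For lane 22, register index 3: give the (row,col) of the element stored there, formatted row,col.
lane 22->22/4=5, 22 mod 4=2
i=3  r:5+8->13  c:2·2+1->5

13,5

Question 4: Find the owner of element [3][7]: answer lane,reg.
r: 3->gid=3,r8=0  c: 7->tid=3,i&1=1
L=3*4+3=15  i=0*2+1=1

15,1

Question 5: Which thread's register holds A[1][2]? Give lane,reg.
r=1->g=1,rb=0  c=2->t=1,b0=0
L=1*4+1=5  i=0*2+0=0

5,0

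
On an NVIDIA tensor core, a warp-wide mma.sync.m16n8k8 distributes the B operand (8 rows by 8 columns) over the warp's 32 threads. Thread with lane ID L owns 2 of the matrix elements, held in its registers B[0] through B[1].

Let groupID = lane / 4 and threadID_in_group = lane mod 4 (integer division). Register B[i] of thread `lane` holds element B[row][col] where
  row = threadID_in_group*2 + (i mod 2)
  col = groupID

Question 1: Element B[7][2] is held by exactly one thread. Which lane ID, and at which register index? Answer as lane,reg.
c: 2->gid=2  r: 7->tid=3,i&1=1
L=2*4+3=11  i=1=1

11,1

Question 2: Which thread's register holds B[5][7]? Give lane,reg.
c=7→G=7  r=5→T=2,p=1
L=7*4+2=30  i=1=1

30,1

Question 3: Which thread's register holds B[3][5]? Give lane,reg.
c=5->g=5  r=3->t=1,b0=1
L=5*4+1=21  i=1=1

21,1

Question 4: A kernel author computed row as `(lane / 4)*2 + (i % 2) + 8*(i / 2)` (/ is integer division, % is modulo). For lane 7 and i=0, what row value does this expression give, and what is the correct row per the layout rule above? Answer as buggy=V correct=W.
`(lane / 4)*2 + (i % 2) + 8*(i / 2)`[7,0]->2
7: gid=1,tid=3
[0] (3*2+0,1) = (6,1)
row: 2 vs 6

buggy=2 correct=6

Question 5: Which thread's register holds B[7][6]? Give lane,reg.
c=6⇒gr=6  r=7⇒th=3,odd=1
L=6*4+3=27  i=1=1

27,1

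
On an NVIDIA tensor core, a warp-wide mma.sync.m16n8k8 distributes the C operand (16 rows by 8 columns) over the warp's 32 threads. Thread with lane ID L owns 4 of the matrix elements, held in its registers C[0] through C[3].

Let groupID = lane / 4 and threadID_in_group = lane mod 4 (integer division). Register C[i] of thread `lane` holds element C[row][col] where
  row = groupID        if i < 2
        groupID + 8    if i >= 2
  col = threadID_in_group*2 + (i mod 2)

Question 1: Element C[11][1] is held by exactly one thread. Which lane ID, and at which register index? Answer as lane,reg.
r=11→G=3,rhi=1  c=1→T=0,p=1
L=3*4+0=12  i=1*2+1=3

12,3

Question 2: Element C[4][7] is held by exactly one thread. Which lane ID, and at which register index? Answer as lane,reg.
19,1

r: 4->gid=4,r8=0  c: 7->tid=3,i&1=1
L=4*4+3=19  i=0*2+1=1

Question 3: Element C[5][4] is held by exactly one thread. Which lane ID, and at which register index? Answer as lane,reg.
r=5->g=5,rb=0  c=4->t=2,b0=0
L=5*4+2=22  i=0*2+0=0

22,0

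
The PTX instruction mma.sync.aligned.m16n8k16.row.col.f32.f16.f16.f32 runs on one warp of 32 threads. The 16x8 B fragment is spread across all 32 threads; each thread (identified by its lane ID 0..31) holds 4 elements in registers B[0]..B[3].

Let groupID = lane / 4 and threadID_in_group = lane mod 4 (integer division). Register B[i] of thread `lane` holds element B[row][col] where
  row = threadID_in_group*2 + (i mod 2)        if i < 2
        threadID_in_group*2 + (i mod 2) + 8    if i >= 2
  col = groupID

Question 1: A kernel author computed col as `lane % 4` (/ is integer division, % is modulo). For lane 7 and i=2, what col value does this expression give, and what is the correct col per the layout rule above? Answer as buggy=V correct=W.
`lane % 4`[7,2]⇒3
7: gr=1,th=3
[2] (3*2+0+8,1) = (14,1)
col: 3 vs 1

buggy=3 correct=1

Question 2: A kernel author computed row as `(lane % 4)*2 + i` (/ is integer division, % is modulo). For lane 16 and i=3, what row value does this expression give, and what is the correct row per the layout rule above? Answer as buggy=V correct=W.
`(lane % 4)*2 + i`[16,3]->3
L=16->gid=16>>2=4, tid=16&3=0
[3]->row 0·2+1+8=9  col gid=4
row: 3 vs 9

buggy=3 correct=9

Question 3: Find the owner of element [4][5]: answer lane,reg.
c=5⇒gr=5  r=4⇒Rb=0,th=2,odd=0
L=5*4+2=22  i=0*2+0=0

22,0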